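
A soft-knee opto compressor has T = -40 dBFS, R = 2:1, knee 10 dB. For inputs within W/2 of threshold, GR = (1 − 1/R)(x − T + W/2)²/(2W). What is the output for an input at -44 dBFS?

x − T + W/2 = -44 − (-40) + 5 = 1.
GR = (1 − 1/2) × 1² / 20 = 0.5 × 1 / 20 = 0.025 dB.
Output = -44 − 0.025 = -44.025 dBFS.

-44.025 dBFS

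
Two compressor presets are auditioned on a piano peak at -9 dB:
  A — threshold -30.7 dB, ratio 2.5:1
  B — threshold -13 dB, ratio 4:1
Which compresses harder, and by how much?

A, by 10.02 dB

A: overshoot 21.7 dB → output overshoot 8.68 dB → GR 13.02 dB.
B: overshoot 4 dB → output overshoot 1 dB → GR 3 dB.
A reduces 10.02 dB more.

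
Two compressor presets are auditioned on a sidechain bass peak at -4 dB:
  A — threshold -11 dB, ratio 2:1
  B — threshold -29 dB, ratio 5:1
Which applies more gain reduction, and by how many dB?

B, by 16.5 dB

A: GR = 7 − 7/2 = 3.5 dB.
B: GR = 25 − 25/5 = 20 dB.
B reduces 16.5 dB more.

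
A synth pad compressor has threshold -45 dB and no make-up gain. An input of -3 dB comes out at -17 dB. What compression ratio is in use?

Input overshoot = -3 − (-45) = 42 dB; output overshoot = -17 − (-45) = 28 dB.
Ratio = 42 / 28 = 1.5.

1.5:1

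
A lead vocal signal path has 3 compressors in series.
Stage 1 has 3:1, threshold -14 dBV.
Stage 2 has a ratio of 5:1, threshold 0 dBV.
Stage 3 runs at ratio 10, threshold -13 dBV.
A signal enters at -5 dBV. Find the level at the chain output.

-12.8 dBV

Stage 1: 9 dB above -14 dBV, reduced 3:1 to 3 dB above → -11 dBV.
Stage 2: -11 dBV is at or below the 0 dBV threshold — no compression; output -11 dBV.
Stage 3: -11 dBV is 2 dB over -13 dBV; at 10:1 that becomes 0.2 dB over, giving -12.8 dBV.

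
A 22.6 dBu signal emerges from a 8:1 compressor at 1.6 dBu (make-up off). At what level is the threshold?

Gain reduction = 22.6 − 1.6 = 21 dB; output overshoot = GR / (R − 1) = 21 / 7 = 3 dB.
Threshold = output − output overshoot = 1.6 − 3 = -1.4 dBu.

-1.4 dBu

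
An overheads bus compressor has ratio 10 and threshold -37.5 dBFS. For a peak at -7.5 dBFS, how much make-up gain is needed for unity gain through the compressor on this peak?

The peak compresses to -37.5 + 30/10 = -34.5 dBFS.
To reach -7.5 dBFS requires -7.5 − (-34.5) = 27 dB of make-up.

27 dB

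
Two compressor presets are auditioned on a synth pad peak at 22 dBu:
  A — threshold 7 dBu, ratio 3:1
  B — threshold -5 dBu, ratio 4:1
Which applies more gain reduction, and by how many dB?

B, by 10.25 dB

A: 15 dB over, compressed to 5 dB over, so 10 dB of GR.
B: 27 dB over, compressed to 6.75 dB over, so 20.25 dB of GR.
B reduces 10.25 dB more.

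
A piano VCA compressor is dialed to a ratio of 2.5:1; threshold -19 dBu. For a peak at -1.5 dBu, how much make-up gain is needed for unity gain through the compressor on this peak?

10.5 dB

Overshoot 17.5 dB → 17.5/2.5 = 7 dB after compression, so the compressed level is -19 + 7 = -12 dBu.
Make-up = target − compressed = -1.5 − (-12) = 10.5 dB.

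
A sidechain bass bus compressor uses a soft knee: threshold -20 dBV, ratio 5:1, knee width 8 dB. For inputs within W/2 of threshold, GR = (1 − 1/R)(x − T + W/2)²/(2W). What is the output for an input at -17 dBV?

-19.45 dBV

x − T + W/2 = -17 − (-20) + 4 = 7.
GR = (1 − 1/5) × 7² / 16 = 0.8 × 49 / 16 = 2.45 dB.
Output = -17 − 2.45 = -19.45 dBV.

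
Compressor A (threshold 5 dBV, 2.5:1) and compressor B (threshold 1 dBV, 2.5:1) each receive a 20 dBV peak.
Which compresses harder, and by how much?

B, by 2.4 dB

A: GR = 15 − 15/2.5 = 9 dB.
B: GR = 19 − 19/2.5 = 11.4 dB.
B applies 2.4 dB more gain reduction.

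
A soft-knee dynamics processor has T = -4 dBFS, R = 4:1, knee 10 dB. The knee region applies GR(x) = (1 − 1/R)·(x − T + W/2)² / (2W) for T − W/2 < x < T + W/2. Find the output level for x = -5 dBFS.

x − T + W/2 = -5 − (-4) + 5 = 4.
GR = (1 − 1/4) × 4² / 20 = 0.75 × 16 / 20 = 0.6 dB.
Output = -5 − 0.6 = -5.6 dBFS.

-5.6 dBFS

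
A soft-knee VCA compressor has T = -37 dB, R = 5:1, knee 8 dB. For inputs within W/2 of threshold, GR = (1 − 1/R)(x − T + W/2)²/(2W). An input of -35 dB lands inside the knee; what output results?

-36.8 dB

x − T + W/2 = -35 − (-37) + 4 = 6.
GR = (1 − 1/5) × 6² / 16 = 0.8 × 36 / 16 = 1.8 dB.
Output = -35 − 1.8 = -36.8 dB.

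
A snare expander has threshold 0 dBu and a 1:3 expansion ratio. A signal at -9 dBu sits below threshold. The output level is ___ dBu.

-27 dBu

Undershoot = 0 − (-9) = 9 dB.
At 1:3, that expands to 27 dB under threshold.
Output = 0 − 27 = -27 dBu.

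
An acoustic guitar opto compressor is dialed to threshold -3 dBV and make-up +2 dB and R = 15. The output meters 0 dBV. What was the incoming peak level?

Remove make-up: 0 − 2 = -2 dBV.
That's 1 dB above the -3 dBV threshold.
Before 15:1 compression the overshoot was 1 × 15 = 15 dB, so input = -3 + 15 = 12 dBV.

12 dBV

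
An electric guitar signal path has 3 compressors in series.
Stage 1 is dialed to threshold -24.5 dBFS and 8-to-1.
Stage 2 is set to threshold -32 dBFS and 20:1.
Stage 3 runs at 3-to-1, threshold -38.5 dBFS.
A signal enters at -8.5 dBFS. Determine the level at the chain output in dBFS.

Stage 1: -8.5 dBFS is 16 dB over -24.5 dBFS; at 8:1 that becomes 2 dB over, giving -22.5 dBFS.
Stage 2: overshoot 9.5 dB → 9.5/20 = 0.475 dB → -31.525 dBFS.
Stage 3: 6.975 dB above -38.5 dBFS, reduced 3:1 to 2.325 dB above → -36.175 dBFS.

-36.175 dBFS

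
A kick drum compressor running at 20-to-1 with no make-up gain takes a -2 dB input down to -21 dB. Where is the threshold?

-22 dB

Let T be the threshold. Output overshoot = (input overshoot)/R, so -21 − T = (-2 − T)/20.
20·(-21 − T) = -2 − T → 19·T = -420 − (-2) = -418.
T = -418/19 = -22 dB.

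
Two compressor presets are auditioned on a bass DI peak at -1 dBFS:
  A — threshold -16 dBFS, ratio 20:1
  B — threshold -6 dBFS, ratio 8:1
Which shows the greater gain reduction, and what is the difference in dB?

A: GR = 15 − 15/20 = 14.25 dB.
B: GR = 5 − 5/8 = 4.375 dB.
A applies 9.875 dB more gain reduction.

A, by 9.875 dB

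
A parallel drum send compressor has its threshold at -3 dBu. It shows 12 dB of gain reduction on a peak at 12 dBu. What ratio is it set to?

Input overshoot = 12 − (-3) = 15 dB.
Output overshoot = 15 − 12 = 3 dB.
Ratio = input overshoot / output overshoot = 15 / 3 = 5.

5:1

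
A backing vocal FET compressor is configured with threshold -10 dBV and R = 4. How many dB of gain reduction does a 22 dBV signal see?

22 dBV exceeds the threshold by 32 dB.
After 4:1 compression the overshoot becomes 32/4 = 8 dB.
So the signal is attenuated by 32 − 8 = 24 dB.

24 dB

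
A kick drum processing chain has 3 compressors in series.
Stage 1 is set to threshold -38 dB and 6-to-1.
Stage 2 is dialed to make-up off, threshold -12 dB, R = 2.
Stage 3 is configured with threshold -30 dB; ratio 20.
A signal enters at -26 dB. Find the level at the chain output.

Stage 1: overshoot 12 dB → 12/6 = 2 dB → -36 dB.
Stage 2: below threshold (-36 ≤ -12); passes unchanged; output -36 dB.
Stage 3: -36 dB ≤ -30 dB, so stage 3 doesn't engage; output -36 dB.

-36 dB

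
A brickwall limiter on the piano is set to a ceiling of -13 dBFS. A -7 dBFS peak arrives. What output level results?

-13 dBFS

The limiter clamps the peak to its -13 dBFS ceiling.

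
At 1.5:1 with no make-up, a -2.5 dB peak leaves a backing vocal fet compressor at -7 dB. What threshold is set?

-16 dB

Let T be the threshold. Output overshoot = (input overshoot)/R, so -7 − T = (-2.5 − T)/1.5.
1.5·(-7 − T) = -2.5 − T → 0.5·T = -10.5 − (-2.5) = -8.
T = -8/0.5 = -16 dB.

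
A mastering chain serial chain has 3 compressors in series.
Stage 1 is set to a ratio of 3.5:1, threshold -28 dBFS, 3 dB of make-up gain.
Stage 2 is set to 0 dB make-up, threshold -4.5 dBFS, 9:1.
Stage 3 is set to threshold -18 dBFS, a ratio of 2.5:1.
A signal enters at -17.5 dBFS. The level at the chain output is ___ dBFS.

-22 dBFS

Stage 1: 10.5 dB above -28 dBFS, reduced 3.5:1 to 3 dB above → -25 dBFS; +3 dB make-up → -22 dBFS.
Stage 2: below threshold (-22 ≤ -4.5); passes unchanged; output -22 dBFS.
Stage 3: -22 dBFS ≤ -18 dBFS, so stage 3 doesn't engage; output -22 dBFS.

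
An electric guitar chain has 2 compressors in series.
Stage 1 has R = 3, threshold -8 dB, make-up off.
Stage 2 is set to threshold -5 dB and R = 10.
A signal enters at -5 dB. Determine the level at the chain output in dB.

-7 dB

Stage 1: -5 dB is 3 dB over -8 dB; at 3:1 that becomes 1 dB over, giving -7 dB.
Stage 2: -7 dB is at or below the -5 dB threshold — no compression; output -7 dB.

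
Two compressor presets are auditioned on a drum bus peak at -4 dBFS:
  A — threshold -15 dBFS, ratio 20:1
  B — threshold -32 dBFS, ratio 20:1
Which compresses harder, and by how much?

B, by 16.15 dB

A: GR = 11 − 11/20 = 10.45 dB.
B: GR = 28 − 28/20 = 26.6 dB.
B applies 16.15 dB more gain reduction.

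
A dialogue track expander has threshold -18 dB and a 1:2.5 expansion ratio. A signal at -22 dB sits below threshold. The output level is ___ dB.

The input is 4 dB below the -18 dB threshold.
A 1:2.5 expander multiplies undershoot by 2.5: 4 × 2.5 = 10 dB below threshold.
Output = -18 − 10 = -28 dB.

-28 dB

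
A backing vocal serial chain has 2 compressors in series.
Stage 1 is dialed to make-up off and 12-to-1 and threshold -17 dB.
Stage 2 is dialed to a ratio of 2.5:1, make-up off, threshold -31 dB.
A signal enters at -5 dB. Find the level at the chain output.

Stage 1: -5 dB is 12 dB over -17 dB; at 12:1 that becomes 1 dB over, giving -16 dB.
Stage 2: -16 dB is 15 dB over -31 dB; at 2.5:1 that becomes 6 dB over, giving -25 dB.

-25 dB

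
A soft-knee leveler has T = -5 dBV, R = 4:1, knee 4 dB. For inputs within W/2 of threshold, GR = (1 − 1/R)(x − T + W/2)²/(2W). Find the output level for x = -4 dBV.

x − T + W/2 = -4 − (-5) + 2 = 3.
GR = (1 − 1/4) × 3² / 8 = 0.75 × 9 / 8 = 0.84375 dB.
Output = -4 − 0.84375 = -4.84375 dBV.

-4.84375 dBV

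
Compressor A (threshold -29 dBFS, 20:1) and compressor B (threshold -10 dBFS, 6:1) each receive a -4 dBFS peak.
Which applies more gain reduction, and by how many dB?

A: GR = 25 − 25/20 = 23.75 dB.
B: GR = 6 − 6/6 = 5 dB.
Difference: 18.75 dB in favour of A.

A, by 18.75 dB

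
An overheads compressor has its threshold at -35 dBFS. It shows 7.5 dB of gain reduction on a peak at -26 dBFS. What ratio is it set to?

Input overshoot = -26 − (-35) = 9 dB.
Output overshoot = 9 − 7.5 = 1.5 dB.
Ratio = input overshoot / output overshoot = 9 / 1.5 = 6.

6:1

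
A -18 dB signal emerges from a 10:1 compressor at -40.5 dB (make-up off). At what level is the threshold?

Let T be the threshold. Output overshoot = (input overshoot)/R, so -40.5 − T = (-18 − T)/10.
10·(-40.5 − T) = -18 − T → 9·T = -405 − (-18) = -387.
T = -387/9 = -43 dB.

-43 dB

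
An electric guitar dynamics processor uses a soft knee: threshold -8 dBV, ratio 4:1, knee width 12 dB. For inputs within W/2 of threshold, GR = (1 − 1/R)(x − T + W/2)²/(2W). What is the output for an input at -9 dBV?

x − T + W/2 = -9 − (-8) + 6 = 5.
GR = (1 − 1/4) × 5² / 24 = 0.75 × 25 / 24 = 0.78125 dB.
Output = -9 − 0.78125 = -9.78125 dBV.

-9.78125 dBV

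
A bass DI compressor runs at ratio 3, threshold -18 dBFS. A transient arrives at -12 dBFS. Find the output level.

-12 dBFS sits 6 dB over threshold.
At 3:1 the overshoot is divided by 3, leaving 2 dB above threshold.
Output = -18 + 2 = -16 dBFS.

-16 dBFS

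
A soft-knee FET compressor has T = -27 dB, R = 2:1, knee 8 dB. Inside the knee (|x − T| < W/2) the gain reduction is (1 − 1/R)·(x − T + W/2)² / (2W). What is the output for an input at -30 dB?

x − T + W/2 = -30 − (-27) + 4 = 1.
GR = (1 − 1/2) × 1² / 16 = 0.5 × 1 / 16 = 0.03125 dB.
Output = -30 − 0.03125 = -30.03125 dB.

-30.03125 dB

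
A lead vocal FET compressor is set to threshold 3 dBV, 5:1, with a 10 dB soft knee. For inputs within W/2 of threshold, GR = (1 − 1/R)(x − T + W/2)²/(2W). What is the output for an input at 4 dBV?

2.56 dBV

x − T + W/2 = 4 − 3 + 5 = 6.
GR = (1 − 1/5) × 6² / 20 = 0.8 × 36 / 20 = 1.44 dB.
Output = 4 − 1.44 = 2.56 dBV.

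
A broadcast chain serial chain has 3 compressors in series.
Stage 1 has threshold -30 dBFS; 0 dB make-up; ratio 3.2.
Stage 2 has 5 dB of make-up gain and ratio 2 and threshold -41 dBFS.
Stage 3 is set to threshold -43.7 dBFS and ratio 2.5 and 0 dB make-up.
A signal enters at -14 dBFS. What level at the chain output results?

-37.42 dBFS

Stage 1: 16 dB above -30 dBFS, reduced 3.2:1 to 5 dB above → -25 dBFS.
Stage 2: -25 dBFS is 16 dB over -41 dBFS; at 2:1 that becomes 8 dB over, giving -33 dBFS; +5 dB make-up → -28 dBFS.
Stage 3: 15.7 dB above -43.7 dBFS, reduced 2.5:1 to 6.28 dB above → -37.42 dBFS.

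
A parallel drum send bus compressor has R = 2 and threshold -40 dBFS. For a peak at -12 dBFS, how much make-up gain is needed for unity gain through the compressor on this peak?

The peak compresses to -40 + 28/2 = -26 dBFS.
To reach -12 dBFS requires -12 − (-26) = 14 dB of make-up.

14 dB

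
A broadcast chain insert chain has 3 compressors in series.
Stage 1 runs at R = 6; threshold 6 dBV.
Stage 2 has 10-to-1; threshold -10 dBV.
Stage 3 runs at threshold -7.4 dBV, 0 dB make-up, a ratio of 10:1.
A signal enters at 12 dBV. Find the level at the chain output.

Stage 1: 12 dBV is 6 dB over 6 dBV; at 6:1 that becomes 1 dB over, giving 7 dBV.
Stage 2: 7 dBV is 17 dB over -10 dBV; at 10:1 that becomes 1.7 dB over, giving -8.3 dBV.
Stage 3: -8.3 dBV ≤ -7.4 dBV, so stage 3 doesn't engage; output -8.3 dBV.

-8.3 dBV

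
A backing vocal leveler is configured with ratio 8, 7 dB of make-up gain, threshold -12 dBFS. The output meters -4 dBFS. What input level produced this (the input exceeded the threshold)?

-4 dBFS

Stripping the +7 dB make-up gives -11 dBFS at the gain stage.
That's 1 dB above the -12 dBFS threshold.
Input overshoot = R × output overshoot = 8 dB → input = -12 + 8 = -4 dBFS.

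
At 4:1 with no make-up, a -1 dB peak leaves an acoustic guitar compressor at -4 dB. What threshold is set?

-5 dB

Gain reduction = -1 − (-4) = 3 dB; output overshoot = GR / (R − 1) = 3 / 3 = 1 dB.
Threshold = output − output overshoot = -4 − 1 = -5 dB.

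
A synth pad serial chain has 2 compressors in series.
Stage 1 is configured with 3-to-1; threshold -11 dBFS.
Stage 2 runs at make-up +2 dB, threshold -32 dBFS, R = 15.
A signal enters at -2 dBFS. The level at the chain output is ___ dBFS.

-28.4 dBFS

Stage 1: 9 dB above -11 dBFS, reduced 3:1 to 3 dB above → -8 dBFS.
Stage 2: -8 dBFS is 24 dB over -32 dBFS; at 15:1 that becomes 1.6 dB over, giving -30.4 dBFS; +2 dB make-up → -28.4 dBFS.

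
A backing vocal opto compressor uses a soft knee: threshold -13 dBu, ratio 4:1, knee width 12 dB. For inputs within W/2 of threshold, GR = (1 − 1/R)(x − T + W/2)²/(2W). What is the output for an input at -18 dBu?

-18.03125 dBu

x − T + W/2 = -18 − (-13) + 6 = 1.
GR = (1 − 1/4) × 1² / 24 = 0.75 × 1 / 24 = 0.03125 dB.
Output = -18 − 0.03125 = -18.03125 dBu.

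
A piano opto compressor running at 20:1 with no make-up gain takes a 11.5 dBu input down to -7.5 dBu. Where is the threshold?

-8.5 dBu

Input is 20 dB above T (since output overshoot × R = input overshoot: (-7.5 − T)·20 = 11.5 − T gives T = -8.5 dBu).
Check: -8.5 + (11.5 − (-8.5))/20 = -8.5 + 1 = -7.5 dBu. ✓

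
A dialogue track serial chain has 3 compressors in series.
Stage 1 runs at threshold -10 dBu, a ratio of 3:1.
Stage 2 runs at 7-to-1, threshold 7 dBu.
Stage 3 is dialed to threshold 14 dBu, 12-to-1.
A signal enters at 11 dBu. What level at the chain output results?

Stage 1: 11 dBu is 21 dB over -10 dBu; at 3:1 that becomes 7 dB over, giving -3 dBu.
Stage 2: below threshold (-3 ≤ 7); passes unchanged; output -3 dBu.
Stage 3: below threshold (-3 ≤ 14); passes unchanged; output -3 dBu.

-3 dBu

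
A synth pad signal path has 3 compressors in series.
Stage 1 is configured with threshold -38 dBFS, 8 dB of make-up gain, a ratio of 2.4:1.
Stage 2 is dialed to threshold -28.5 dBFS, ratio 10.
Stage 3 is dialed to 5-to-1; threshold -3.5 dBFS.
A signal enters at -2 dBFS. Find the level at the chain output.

-27.15 dBFS

Stage 1: -2 dBFS is 36 dB over -38 dBFS; at 2.4:1 that becomes 15 dB over, giving -23 dBFS; +8 dB make-up → -15 dBFS.
Stage 2: -15 dBFS is 13.5 dB over -28.5 dBFS; at 10:1 that becomes 1.35 dB over, giving -27.15 dBFS.
Stage 3: -27.15 dBFS is at or below the -3.5 dBFS threshold — no compression; output -27.15 dBFS.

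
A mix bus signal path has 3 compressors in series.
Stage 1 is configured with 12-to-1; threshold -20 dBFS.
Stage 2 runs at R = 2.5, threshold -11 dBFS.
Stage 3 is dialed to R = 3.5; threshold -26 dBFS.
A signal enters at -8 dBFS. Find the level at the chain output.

Stage 1: -8 dBFS is 12 dB over -20 dBFS; at 12:1 that becomes 1 dB over, giving -19 dBFS.
Stage 2: below threshold (-19 ≤ -11); passes unchanged; output -19 dBFS.
Stage 3: 7 dB above -26 dBFS, reduced 3.5:1 to 2 dB above → -24 dBFS.

-24 dBFS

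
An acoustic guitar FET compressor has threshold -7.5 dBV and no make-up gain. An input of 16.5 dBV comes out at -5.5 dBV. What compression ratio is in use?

12:1

Input overshoot = 16.5 − (-7.5) = 24 dB; output overshoot = -5.5 − (-7.5) = 2 dB.
Ratio = 24 / 2 = 12.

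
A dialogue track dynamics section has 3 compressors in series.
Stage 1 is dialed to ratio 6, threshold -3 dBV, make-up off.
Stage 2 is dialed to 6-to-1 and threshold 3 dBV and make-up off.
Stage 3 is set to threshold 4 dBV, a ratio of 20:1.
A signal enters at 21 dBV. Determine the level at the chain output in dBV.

Stage 1: overshoot 24 dB → 24/6 = 4 dB → 1 dBV.
Stage 2: 1 dBV ≤ 3 dBV, so stage 2 doesn't engage; output 1 dBV.
Stage 3: 1 dBV is at or below the 4 dBV threshold — no compression; output 1 dBV.

1 dBV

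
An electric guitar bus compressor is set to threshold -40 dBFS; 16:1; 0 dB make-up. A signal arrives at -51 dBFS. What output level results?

-51 dBFS is 11 dB below the -40 dBFS threshold, so no gain reduction is applied.
Output = input = -51 dBFS.

-51 dBFS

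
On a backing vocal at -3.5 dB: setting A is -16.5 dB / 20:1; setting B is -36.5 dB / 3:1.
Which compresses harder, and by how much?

A: GR = 13 − 13/20 = 12.35 dB.
B: GR = 33 − 33/3 = 22 dB.
Difference: 9.65 dB in favour of B.

B, by 9.65 dB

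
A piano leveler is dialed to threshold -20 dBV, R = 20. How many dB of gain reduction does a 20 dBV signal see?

38 dB

20 dBV exceeds the threshold by 40 dB.
After 20:1 compression the overshoot becomes 40/20 = 2 dB.
GR = overshoot in − overshoot out = 40 − 2 = 38 dB.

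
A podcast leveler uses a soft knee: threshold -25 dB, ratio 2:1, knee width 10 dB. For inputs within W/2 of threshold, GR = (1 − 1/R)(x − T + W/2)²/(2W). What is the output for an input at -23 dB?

x − T + W/2 = -23 − (-25) + 5 = 7.
GR = (1 − 1/2) × 7² / 20 = 0.5 × 49 / 20 = 1.225 dB.
Output = -23 − 1.225 = -24.225 dB.

-24.225 dB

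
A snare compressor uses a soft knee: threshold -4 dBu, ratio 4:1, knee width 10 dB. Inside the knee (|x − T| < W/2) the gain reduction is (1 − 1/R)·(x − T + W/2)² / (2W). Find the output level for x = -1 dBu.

x − T + W/2 = -1 − (-4) + 5 = 8.
GR = (1 − 1/4) × 8² / 20 = 0.75 × 64 / 20 = 2.4 dB.
Output = -1 − 2.4 = -3.4 dBu.

-3.4 dBu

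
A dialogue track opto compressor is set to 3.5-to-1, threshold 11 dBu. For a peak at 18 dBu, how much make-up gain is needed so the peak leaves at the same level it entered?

5 dB

Without make-up, output = threshold + overshoot/3.5 = 11 + 2 = 13 dBu.
Gap to target: 5 dB.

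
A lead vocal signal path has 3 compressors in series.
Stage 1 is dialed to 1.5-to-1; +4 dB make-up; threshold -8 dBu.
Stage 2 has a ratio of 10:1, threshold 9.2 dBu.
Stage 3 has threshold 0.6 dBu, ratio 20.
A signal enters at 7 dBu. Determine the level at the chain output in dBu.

Stage 1: 7 dBu is 15 dB over -8 dBu; at 1.5:1 that becomes 10 dB over, giving 2 dBu; +4 dB make-up → 6 dBu.
Stage 2: below threshold (6 ≤ 9.2); passes unchanged; output 6 dBu.
Stage 3: 5.4 dB above 0.6 dBu, reduced 20:1 to 0.27 dB above → 0.87 dBu.

0.87 dBu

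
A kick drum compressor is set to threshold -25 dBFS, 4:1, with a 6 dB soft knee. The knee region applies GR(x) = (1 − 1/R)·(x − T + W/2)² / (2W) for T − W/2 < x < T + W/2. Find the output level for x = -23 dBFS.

x − T + W/2 = -23 − (-25) + 3 = 5.
GR = (1 − 1/4) × 5² / 12 = 0.75 × 25 / 12 = 1.5625 dB.
Output = -23 − 1.5625 = -24.5625 dBFS.

-24.5625 dBFS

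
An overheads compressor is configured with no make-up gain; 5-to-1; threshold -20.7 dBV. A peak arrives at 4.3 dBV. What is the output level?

4.3 dBV sits 25 dB over threshold.
5:1 compression reduces that to 25/5 = 5 dB over.
That puts the output at -15.7 dBV.

-15.7 dBV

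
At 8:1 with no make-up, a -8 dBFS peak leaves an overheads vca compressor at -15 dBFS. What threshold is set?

-16 dBFS

Gain reduction = -8 − (-15) = 7 dB; output overshoot = GR / (R − 1) = 7 / 7 = 1 dB.
Threshold = output − output overshoot = -15 − 1 = -16 dBFS.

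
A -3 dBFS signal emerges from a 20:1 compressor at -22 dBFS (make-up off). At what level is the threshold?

-23 dBFS

Let T be the threshold. Output overshoot = (input overshoot)/R, so -22 − T = (-3 − T)/20.
20·(-22 − T) = -3 − T → 19·T = -440 − (-3) = -437.
T = -437/19 = -23 dBFS.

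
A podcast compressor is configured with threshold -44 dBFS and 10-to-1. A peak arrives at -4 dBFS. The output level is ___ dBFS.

-40 dBFS

-4 dBFS sits 40 dB over threshold.
At 10:1 the overshoot is divided by 10, leaving 4 dB above threshold.
Output = -44 + 4 = -40 dBFS.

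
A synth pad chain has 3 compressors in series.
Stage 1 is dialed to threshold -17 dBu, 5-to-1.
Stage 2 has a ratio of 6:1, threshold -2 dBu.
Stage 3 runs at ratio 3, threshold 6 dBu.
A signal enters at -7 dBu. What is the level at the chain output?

Stage 1: -7 dBu is 10 dB over -17 dBu; at 5:1 that becomes 2 dB over, giving -15 dBu.
Stage 2: -15 dBu ≤ -2 dBu, so stage 2 doesn't engage; output -15 dBu.
Stage 3: -15 dBu ≤ 6 dBu, so stage 3 doesn't engage; output -15 dBu.

-15 dBu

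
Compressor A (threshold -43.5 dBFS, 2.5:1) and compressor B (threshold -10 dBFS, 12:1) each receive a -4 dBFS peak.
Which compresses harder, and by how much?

A: GR = 39.5 − 39.5/2.5 = 23.7 dB.
B: GR = 6 − 6/12 = 5.5 dB.
A applies 18.2 dB more gain reduction.

A, by 18.2 dB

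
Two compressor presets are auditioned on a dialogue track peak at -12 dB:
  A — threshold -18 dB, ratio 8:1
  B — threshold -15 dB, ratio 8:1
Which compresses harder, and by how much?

A: 6 dB over, compressed to 0.75 dB over, so 5.25 dB of GR.
B: 3 dB over, compressed to 0.375 dB over, so 2.625 dB of GR.
A applies 2.625 dB more gain reduction.

A, by 2.625 dB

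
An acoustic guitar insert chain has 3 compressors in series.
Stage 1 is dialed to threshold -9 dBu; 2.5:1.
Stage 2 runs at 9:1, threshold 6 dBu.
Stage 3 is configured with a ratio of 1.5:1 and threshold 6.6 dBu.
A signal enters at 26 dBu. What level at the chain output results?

5 dBu

Stage 1: overshoot 35 dB → 35/2.5 = 14 dB → 5 dBu.
Stage 2: 5 dBu is at or below the 6 dBu threshold — no compression; output 5 dBu.
Stage 3: 5 dBu is at or below the 6.6 dBu threshold — no compression; output 5 dBu.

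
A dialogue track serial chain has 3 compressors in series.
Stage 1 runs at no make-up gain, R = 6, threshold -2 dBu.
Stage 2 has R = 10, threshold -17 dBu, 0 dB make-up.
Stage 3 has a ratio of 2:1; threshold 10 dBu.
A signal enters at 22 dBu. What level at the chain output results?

Stage 1: 22 dBu is 24 dB over -2 dBu; at 6:1 that becomes 4 dB over, giving 2 dBu.
Stage 2: overshoot 19 dB → 19/10 = 1.9 dB → -15.1 dBu.
Stage 3: below threshold (-15.1 ≤ 10); passes unchanged; output -15.1 dBu.

-15.1 dBu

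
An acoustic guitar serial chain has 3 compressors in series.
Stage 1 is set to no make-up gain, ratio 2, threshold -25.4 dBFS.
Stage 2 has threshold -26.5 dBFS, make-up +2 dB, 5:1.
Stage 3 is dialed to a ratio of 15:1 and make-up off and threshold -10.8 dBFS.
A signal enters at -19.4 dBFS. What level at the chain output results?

Stage 1: overshoot 6 dB → 6/2 = 3 dB → -22.4 dBFS.
Stage 2: overshoot 4.1 dB → 4.1/5 = 0.82 dB → -25.68 dBFS; +2 dB make-up → -23.68 dBFS.
Stage 3: -23.68 dBFS is at or below the -10.8 dBFS threshold — no compression; output -23.68 dBFS.

-23.68 dBFS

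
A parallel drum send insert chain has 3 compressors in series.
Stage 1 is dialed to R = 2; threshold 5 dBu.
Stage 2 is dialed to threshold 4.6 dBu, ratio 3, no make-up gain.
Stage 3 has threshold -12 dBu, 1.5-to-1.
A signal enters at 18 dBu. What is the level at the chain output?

0.6 dBu

Stage 1: 18 dBu is 13 dB over 5 dBu; at 2:1 that becomes 6.5 dB over, giving 11.5 dBu.
Stage 2: 11.5 dBu is 6.9 dB over 4.6 dBu; at 3:1 that becomes 2.3 dB over, giving 6.9 dBu.
Stage 3: overshoot 18.9 dB → 18.9/1.5 = 12.6 dB → 0.6 dBu.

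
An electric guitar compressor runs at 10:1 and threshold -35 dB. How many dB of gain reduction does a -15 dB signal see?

18 dB

Overshoot = -15 − (-35) = 20 dB.
After 10:1 compression the overshoot becomes 20/10 = 2 dB.
So the signal is attenuated by 20 − 2 = 18 dB.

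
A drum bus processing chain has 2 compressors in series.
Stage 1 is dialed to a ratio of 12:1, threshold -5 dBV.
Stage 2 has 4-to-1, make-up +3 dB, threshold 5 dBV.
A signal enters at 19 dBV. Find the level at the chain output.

Stage 1: 19 dBV is 24 dB over -5 dBV; at 12:1 that becomes 2 dB over, giving -3 dBV.
Stage 2: -3 dBV is at or below the 5 dBV threshold — no compression; make-up brings it to 0 dBV.

0 dBV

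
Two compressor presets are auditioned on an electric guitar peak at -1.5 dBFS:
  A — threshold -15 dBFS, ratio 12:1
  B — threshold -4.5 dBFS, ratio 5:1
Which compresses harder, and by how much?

A, by 9.975 dB

A: overshoot 13.5 dB → output overshoot 1.125 dB → GR 12.375 dB.
B: overshoot 3 dB → output overshoot 0.6 dB → GR 2.4 dB.
A reduces 9.975 dB more.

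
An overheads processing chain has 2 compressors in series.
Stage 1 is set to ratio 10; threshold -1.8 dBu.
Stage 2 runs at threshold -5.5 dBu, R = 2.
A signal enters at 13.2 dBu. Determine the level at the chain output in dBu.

-2.9 dBu

Stage 1: 13.2 dBu is 15 dB over -1.8 dBu; at 10:1 that becomes 1.5 dB over, giving -0.3 dBu.
Stage 2: -0.3 dBu is 5.2 dB over -5.5 dBu; at 2:1 that becomes 2.6 dB over, giving -2.9 dBu.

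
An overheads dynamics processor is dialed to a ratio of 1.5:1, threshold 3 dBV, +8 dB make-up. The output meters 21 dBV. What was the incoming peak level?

18 dBV

Before make-up, the level was 21 − 8 = 13 dBV.
The compressed level sits 13 − 3 = 10 dB over threshold.
Input overshoot = R × output overshoot = 15 dB → input = 3 + 15 = 18 dBV.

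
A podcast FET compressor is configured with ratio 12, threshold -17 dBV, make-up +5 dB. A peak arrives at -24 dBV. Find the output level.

-19 dBV

-24 dBV is 7 dB below the -17 dBV threshold, so no gain reduction is applied.
Make-up gain adds 5 dB: -24 + 5 = -19 dBV.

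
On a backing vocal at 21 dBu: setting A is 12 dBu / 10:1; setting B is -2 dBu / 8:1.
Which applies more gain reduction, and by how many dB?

A: 9 dB over, compressed to 0.9 dB over, so 8.1 dB of GR.
B: 23 dB over, compressed to 2.875 dB over, so 20.125 dB of GR.
Difference: 12.025 dB in favour of B.

B, by 12.025 dB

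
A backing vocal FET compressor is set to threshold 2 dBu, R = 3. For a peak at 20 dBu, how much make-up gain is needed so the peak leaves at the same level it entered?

Without make-up, output = threshold + overshoot/3 = 2 + 6 = 8 dBu.
Gap to target: 12 dB.

12 dB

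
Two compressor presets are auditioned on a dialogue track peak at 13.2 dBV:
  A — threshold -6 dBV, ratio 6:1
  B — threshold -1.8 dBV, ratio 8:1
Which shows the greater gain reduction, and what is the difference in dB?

A: 19.2 dB over, compressed to 3.2 dB over, so 16 dB of GR.
B: 15 dB over, compressed to 1.875 dB over, so 13.125 dB of GR.
A reduces 2.875 dB more.

A, by 2.875 dB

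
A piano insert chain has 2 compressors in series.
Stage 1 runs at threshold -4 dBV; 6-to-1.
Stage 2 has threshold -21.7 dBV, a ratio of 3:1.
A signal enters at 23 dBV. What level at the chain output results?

-14.3 dBV

Stage 1: overshoot 27 dB → 27/6 = 4.5 dB → 0.5 dBV.
Stage 2: 22.2 dB above -21.7 dBV, reduced 3:1 to 7.4 dB above → -14.3 dBV.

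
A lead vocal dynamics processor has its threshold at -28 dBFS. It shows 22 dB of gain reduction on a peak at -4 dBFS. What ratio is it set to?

Input overshoot = -4 − (-28) = 24 dB.
Output overshoot = 24 − 22 = 2 dB.
Ratio = input overshoot / output overshoot = 24 / 2 = 12.

12:1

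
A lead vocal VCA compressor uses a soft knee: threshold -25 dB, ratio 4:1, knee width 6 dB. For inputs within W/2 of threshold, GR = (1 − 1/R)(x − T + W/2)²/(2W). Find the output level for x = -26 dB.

-26.25 dB

x − T + W/2 = -26 − (-25) + 3 = 2.
GR = (1 − 1/4) × 2² / 12 = 0.75 × 4 / 12 = 0.25 dB.
Output = -26 − 0.25 = -26.25 dB.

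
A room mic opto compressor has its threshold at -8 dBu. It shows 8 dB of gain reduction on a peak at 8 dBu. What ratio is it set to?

2:1

Input overshoot = 8 − (-8) = 16 dB.
Output overshoot = 16 − 8 = 8 dB.
Ratio = input overshoot / output overshoot = 16 / 8 = 2.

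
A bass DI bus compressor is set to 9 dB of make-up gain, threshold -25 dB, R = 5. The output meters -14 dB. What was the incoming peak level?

Stripping the +9 dB make-up gives -23 dB at the gain stage.
The compressed level sits -23 − (-25) = 2 dB over threshold.
Undo the ratio: input overshoot = 2 × 5 = 10 dB, giving input = -15 dB.

-15 dB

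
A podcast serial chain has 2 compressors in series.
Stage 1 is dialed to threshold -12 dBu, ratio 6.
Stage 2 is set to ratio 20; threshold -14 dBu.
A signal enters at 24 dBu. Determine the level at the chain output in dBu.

Stage 1: 24 dBu is 36 dB over -12 dBu; at 6:1 that becomes 6 dB over, giving -6 dBu.
Stage 2: -6 dBu is 8 dB over -14 dBu; at 20:1 that becomes 0.4 dB over, giving -13.6 dBu.

-13.6 dBu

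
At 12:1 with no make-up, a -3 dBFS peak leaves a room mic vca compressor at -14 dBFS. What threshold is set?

-15 dBFS

Gain reduction = -3 − (-14) = 11 dB; output overshoot = GR / (R − 1) = 11 / 11 = 1 dB.
Threshold = output − output overshoot = -14 − 1 = -15 dBFS.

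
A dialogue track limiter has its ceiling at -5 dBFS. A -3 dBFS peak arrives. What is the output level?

A brickwall limiter is an ∞:1 compressor: any input above the ceiling is clamped to -5 dBFS.

-5 dBFS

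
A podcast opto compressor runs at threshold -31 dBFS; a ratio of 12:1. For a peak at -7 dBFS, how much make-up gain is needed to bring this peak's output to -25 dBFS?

Without make-up, output = threshold + overshoot/12 = -31 + 2 = -29 dBFS.
Gap to target: 4 dB.

4 dB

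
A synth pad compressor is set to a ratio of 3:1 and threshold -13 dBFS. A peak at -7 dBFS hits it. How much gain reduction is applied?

-7 dBFS exceeds the threshold by 6 dB.
After 3:1 compression the overshoot becomes 6/3 = 2 dB.
Gain reduction = 6 − 2 = 4 dB.

4 dB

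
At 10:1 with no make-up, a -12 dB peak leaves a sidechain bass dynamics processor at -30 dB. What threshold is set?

-32 dB

Gain reduction = -12 − (-30) = 18 dB; output overshoot = GR / (R − 1) = 18 / 9 = 2 dB.
Threshold = output − output overshoot = -30 − 2 = -32 dB.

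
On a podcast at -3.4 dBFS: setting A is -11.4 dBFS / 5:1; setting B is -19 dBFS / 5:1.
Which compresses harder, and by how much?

B, by 6.08 dB

A: 8 dB over, compressed to 1.6 dB over, so 6.4 dB of GR.
B: 15.6 dB over, compressed to 3.12 dB over, so 12.48 dB of GR.
B reduces 6.08 dB more.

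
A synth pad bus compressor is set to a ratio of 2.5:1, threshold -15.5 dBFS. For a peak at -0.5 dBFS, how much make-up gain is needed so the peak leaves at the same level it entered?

The peak compresses to -15.5 + 15/2.5 = -9.5 dBFS.
To reach -0.5 dBFS requires -0.5 − (-9.5) = 9 dB of make-up.

9 dB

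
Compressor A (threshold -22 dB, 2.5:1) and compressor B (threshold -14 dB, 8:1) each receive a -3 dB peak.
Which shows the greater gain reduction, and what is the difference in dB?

A: 19 dB over, compressed to 7.6 dB over, so 11.4 dB of GR.
B: 11 dB over, compressed to 1.375 dB over, so 9.625 dB of GR.
Difference: 1.775 dB in favour of A.

A, by 1.775 dB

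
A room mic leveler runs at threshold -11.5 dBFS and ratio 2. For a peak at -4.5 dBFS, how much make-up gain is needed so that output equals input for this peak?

3.5 dB

Overshoot 7 dB → 7/2 = 3.5 dB after compression, so the compressed level is -11.5 + 3.5 = -8 dBFS.
Make-up = target − compressed = -4.5 − (-8) = 3.5 dB.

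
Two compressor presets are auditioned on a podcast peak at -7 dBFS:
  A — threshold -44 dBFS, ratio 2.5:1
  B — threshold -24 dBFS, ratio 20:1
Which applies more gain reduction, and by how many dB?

A, by 6.05 dB

A: GR = 37 − 37/2.5 = 22.2 dB.
B: GR = 17 − 17/20 = 16.15 dB.
A applies 6.05 dB more gain reduction.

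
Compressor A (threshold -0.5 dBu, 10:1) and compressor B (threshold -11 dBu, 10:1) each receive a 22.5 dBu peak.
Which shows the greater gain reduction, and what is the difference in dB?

A: GR = 23 − 23/10 = 20.7 dB.
B: GR = 33.5 − 33.5/10 = 30.15 dB.
B reduces 9.45 dB more.

B, by 9.45 dB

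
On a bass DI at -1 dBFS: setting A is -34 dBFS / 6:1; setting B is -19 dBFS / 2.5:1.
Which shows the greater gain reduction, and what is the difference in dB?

A: 33 dB over, compressed to 5.5 dB over, so 27.5 dB of GR.
B: 18 dB over, compressed to 7.2 dB over, so 10.8 dB of GR.
A applies 16.7 dB more gain reduction.

A, by 16.7 dB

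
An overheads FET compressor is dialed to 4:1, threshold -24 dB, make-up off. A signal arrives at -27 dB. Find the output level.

-27 dB

-27 dB is 3 dB below the -24 dB threshold, so no gain reduction is applied.
Output = input = -27 dB.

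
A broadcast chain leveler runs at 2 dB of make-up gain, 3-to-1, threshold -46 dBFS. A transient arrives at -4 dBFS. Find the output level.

Overshoot: -4 − (-46) = 42 dB.
The 42 dB excess becomes 14 dB after 3:1 reduction.
Output = -46 + 14 = -32 dBFS; make-up adds 2 dB, giving -30 dBFS.

-30 dBFS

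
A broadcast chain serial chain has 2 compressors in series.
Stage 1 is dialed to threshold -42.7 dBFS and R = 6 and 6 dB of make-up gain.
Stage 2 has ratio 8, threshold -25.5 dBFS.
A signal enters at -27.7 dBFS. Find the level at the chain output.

-34.2 dBFS

Stage 1: overshoot 15 dB → 15/6 = 2.5 dB → -40.2 dBFS; +6 dB make-up → -34.2 dBFS.
Stage 2: below threshold (-34.2 ≤ -25.5); passes unchanged; output -34.2 dBFS.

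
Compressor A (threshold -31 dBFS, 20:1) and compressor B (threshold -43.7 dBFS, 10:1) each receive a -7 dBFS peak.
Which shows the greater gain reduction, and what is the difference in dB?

A: overshoot 24 dB → output overshoot 1.2 dB → GR 22.8 dB.
B: overshoot 36.7 dB → output overshoot 3.67 dB → GR 33.03 dB.
B reduces 10.23 dB more.

B, by 10.23 dB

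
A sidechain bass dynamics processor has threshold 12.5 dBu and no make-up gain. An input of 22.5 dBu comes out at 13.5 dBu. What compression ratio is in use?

10:1

Input overshoot = 22.5 − 12.5 = 10 dB; output overshoot = 13.5 − 12.5 = 1 dB.
Ratio = 10 / 1 = 10.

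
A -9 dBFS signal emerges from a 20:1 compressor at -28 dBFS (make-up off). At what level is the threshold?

-29 dBFS

Input is 20 dB above T (since output overshoot × R = input overshoot: (-28 − T)·20 = -9 − T gives T = -29 dBFS).
Check: -29 + (-9 − (-29))/20 = -29 + 1 = -28 dBFS. ✓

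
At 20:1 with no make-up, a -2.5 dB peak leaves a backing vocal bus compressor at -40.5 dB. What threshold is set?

Let T be the threshold. Output overshoot = (input overshoot)/R, so -40.5 − T = (-2.5 − T)/20.
20·(-40.5 − T) = -2.5 − T → 19·T = -810 − (-2.5) = -807.5.
T = -807.5/19 = -42.5 dB.

-42.5 dB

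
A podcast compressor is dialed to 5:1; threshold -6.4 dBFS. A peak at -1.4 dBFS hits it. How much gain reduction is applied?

Overshoot = -1.4 − (-6.4) = 5 dB.
At 5:1, output sits 5/5 = 1 dB above threshold.
So the signal is attenuated by 5 − 1 = 4 dB.

4 dB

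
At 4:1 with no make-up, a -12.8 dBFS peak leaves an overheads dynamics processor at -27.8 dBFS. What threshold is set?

-32.8 dBFS

Input is 20 dB above T (since output overshoot × R = input overshoot: (-27.8 − T)·4 = -12.8 − T gives T = -32.8 dBFS).
Check: -32.8 + (-12.8 − (-32.8))/4 = -32.8 + 5 = -27.8 dBFS. ✓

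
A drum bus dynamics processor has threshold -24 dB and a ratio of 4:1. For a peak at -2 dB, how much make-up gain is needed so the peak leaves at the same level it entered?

16.5 dB

Overshoot 22 dB → 22/4 = 5.5 dB after compression, so the compressed level is -24 + 5.5 = -18.5 dB.
Make-up = target − compressed = -2 − (-18.5) = 16.5 dB.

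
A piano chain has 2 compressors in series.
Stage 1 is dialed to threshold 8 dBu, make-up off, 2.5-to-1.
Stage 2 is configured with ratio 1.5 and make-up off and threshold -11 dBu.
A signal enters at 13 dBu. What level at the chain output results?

3 dBu

Stage 1: 5 dB above 8 dBu, reduced 2.5:1 to 2 dB above → 10 dBu.
Stage 2: 21 dB above -11 dBu, reduced 1.5:1 to 14 dB above → 3 dBu.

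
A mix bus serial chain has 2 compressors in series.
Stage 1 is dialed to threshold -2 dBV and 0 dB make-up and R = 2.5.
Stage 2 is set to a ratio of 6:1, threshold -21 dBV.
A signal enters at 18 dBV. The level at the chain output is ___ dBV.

-16.5 dBV

Stage 1: overshoot 20 dB → 20/2.5 = 8 dB → 6 dBV.
Stage 2: 6 dBV is 27 dB over -21 dBV; at 6:1 that becomes 4.5 dB over, giving -16.5 dBV.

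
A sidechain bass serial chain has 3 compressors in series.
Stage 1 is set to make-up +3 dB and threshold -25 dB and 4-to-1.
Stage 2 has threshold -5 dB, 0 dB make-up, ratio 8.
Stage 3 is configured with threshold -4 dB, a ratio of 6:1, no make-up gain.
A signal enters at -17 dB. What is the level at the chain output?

Stage 1: overshoot 8 dB → 8/4 = 2 dB → -23 dB; +3 dB make-up → -20 dB.
Stage 2: -20 dB is at or below the -5 dB threshold — no compression; output -20 dB.
Stage 3: -20 dB ≤ -4 dB, so stage 3 doesn't engage; output -20 dB.

-20 dB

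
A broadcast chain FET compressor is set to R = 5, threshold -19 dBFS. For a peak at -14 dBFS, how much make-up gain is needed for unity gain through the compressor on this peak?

Overshoot 5 dB → 5/5 = 1 dB after compression, so the compressed level is -19 + 1 = -18 dBFS.
Make-up = target − compressed = -14 − (-18) = 4 dB.

4 dB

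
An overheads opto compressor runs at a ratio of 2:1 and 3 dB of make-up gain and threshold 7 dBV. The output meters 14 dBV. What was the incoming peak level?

Remove make-up: 14 − 3 = 11 dBV.
Post-compression overshoot = 11 − 7 = 4 dB.
Before 2:1 compression the overshoot was 4 × 2 = 8 dB, so input = 7 + 8 = 15 dBV.

15 dBV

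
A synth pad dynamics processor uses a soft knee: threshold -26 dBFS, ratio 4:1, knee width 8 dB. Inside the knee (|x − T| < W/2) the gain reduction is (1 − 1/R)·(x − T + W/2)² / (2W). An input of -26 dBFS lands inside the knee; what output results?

-26.75 dBFS

x − T + W/2 = -26 − (-26) + 4 = 4.
GR = (1 − 1/4) × 4² / 16 = 0.75 × 16 / 16 = 0.75 dB.
Output = -26 − 0.75 = -26.75 dBFS.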